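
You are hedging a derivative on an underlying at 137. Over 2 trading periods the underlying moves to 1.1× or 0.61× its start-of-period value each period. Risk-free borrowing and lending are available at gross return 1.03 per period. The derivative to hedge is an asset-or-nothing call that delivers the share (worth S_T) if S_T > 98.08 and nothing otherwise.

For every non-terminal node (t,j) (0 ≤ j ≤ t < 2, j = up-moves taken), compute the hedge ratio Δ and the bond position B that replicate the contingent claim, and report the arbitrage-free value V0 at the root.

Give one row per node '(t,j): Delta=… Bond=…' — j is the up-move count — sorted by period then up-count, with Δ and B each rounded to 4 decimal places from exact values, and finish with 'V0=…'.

Risk-neutral probability p* = (R−d)/(u−d) = (1.03−0.61)/(1.1−0.61) = 0.8571.
At expiry t=2: V(2,0)=0.0000, V(2,1)=0.0000, V(2,2)=165.7700
Node (1,0) S=83.5700: V=(p*·0.0000+(1−p*)·0.0000)/1.03=0.0000; Δ=(0.0000−0.0000)/(91.9270−50.9777)=0.0000; B=V−Δ·S=0.0000
Node (1,1) S=150.7000: V=(p*·165.7700+(1−p*)·0.0000)/1.03=137.9501; Δ=(165.7700−0.0000)/(165.7700−91.9270)=2.2449; B=V−Δ·S=-200.3561
Node (0,0) S=137.0000: V=(p*·137.9501+(1−p*)·0.0000)/1.03=114.7989; Δ=(137.9501−0.0000)/(150.7000−83.5700)=2.0550; B=V−Δ·S=-166.7318
The time-0 hedge costs 114.7989, which is the no-arbitrage price.

(0,0): Delta=2.0550 Bond=-166.7318
(1,0): Delta=0.0000 Bond=0.0000
(1,1): Delta=2.2449 Bond=-200.3561
V0=114.7989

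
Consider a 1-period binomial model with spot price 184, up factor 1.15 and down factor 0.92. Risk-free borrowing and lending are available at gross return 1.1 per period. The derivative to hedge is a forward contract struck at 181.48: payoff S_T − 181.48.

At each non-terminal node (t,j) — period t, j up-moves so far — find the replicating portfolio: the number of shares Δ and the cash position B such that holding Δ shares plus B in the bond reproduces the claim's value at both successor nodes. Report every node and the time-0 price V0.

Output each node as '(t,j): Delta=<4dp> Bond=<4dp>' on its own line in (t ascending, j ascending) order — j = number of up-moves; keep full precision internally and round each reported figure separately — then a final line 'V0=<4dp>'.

No-arbitrage ⇒ martingale measure with p* = (R−d)/(u−d) = 0.7826.
Payoff layer (t=1): V(1,0)=-12.2000, V(1,1)=30.1200
Node (0,0) S=184.0000: V=(p*·30.1200+(1−p*)·-12.2000)/1.1=19.0182; Δ=(30.1200−-12.2000)/(211.6000−169.2800)=1.0000; B=V−Δ·S=-164.9818
Each (Δ,B) replicates both successor values, so the strategy is self-financing and V0 is arbitrage-free.

(0,0): Delta=1.0000 Bond=-164.9818
V0=19.0182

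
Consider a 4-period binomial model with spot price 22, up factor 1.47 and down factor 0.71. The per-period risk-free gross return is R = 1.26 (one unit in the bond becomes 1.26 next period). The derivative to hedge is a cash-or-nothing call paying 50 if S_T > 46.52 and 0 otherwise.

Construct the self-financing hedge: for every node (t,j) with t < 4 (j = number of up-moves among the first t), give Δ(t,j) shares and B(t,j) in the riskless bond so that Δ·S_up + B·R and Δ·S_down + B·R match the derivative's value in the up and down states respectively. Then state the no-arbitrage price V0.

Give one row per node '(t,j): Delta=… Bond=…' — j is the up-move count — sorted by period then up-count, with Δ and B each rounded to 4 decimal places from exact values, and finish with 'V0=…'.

No-arbitrage ⇒ martingale measure with p* = (R−d)/(u−d) = 0.7237.
Terminal payoffs: V(4,0)=0.0000, V(4,1)=0.0000, V(4,2)=0.0000, V(4,3)=50.0000, V(4,4)=50.0000
  t=3,j=0: stock 7.8740 → up 11.5748 (V=0.0000), down 5.5906 (V=0.0000). Price 0.0000; hedge Δ=0.0000, bond B=0.0000.
  t=3,j=1: stock 16.3026 → up 23.9648 (V=0.0000), down 11.5748 (V=0.0000). Price 0.0000; hedge Δ=0.0000, bond B=0.0000.
  t=3,j=2: stock 33.7533 → up 49.6173 (V=50.0000), down 23.9648 (V=0.0000). Price 28.7176; hedge Δ=1.9491, bond B=-37.0718.
  t=3,j=3: stock 69.8835 → up 102.7288 (V=50.0000), down 49.6173 (V=50.0000). Price 39.6825; hedge Δ=0.0000, bond B=39.6825.
  t=2,j=0: stock 11.0902 → up 16.3026 (V=0.0000), down 7.8740 (V=0.0000). Price 0.0000; hedge Δ=0.0000, bond B=0.0000.
  t=2,j=1: stock 22.9614 → up 33.7533 (V=28.7176), down 16.3026 (V=0.0000). Price 16.4940; hedge Δ=1.6456, bond B=-21.2923.
  t=2,j=2: stock 47.5398 → up 69.8835 (V=39.6825), down 33.7533 (V=28.7176). Price 29.0895; hedge Δ=0.3035, bond B=14.6620.
  t=1,j=0: stock 15.6200 → up 22.9614 (V=16.4940), down 11.0902 (V=0.0000). Price 9.4734; hedge Δ=1.3894, bond B=-12.2293.
  t=1,j=1: stock 32.3400 → up 47.5398 (V=29.0895), down 22.9614 (V=16.4940). Price 20.3247; hedge Δ=0.5125, bond B=3.7518.
  t=0,j=0: stock 22.0000 → up 32.3400 (V=20.3247), down 15.6200 (V=9.4734). Price 13.7511; hedge Δ=0.6490, bond B=-0.5270.
Check: Δ(0,0)·S0 + B(0,0) = 13.7511 = V0.

(0,0): Delta=0.6490 Bond=-0.5270
(1,0): Delta=1.3894 Bond=-12.2293
(1,1): Delta=0.5125 Bond=3.7518
(2,0): Delta=0.0000 Bond=0.0000
(2,1): Delta=1.6456 Bond=-21.2923
(2,2): Delta=0.3035 Bond=14.6620
(3,0): Delta=0.0000 Bond=0.0000
(3,1): Delta=0.0000 Bond=0.0000
(3,2): Delta=1.9491 Bond=-37.0718
(3,3): Delta=0.0000 Bond=39.6825
V0=13.7511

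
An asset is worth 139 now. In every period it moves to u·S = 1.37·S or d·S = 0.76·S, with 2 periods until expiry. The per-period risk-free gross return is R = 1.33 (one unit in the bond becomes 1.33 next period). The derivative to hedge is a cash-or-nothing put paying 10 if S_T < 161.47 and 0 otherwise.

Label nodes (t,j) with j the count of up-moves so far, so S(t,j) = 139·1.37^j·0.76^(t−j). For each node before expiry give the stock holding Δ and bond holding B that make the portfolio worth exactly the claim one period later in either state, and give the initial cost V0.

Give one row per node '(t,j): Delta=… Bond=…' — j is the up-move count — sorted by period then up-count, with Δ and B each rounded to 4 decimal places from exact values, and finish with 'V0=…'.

Under the risk-neutral measure, an up-move has probability p* = (R−d)/(u−d) = 0.9344 and values discount at R = 1.33.
At expiry t=2: V(2,0)=10.0000, V(2,1)=10.0000, V(2,2)=0.0000
(1,0): S=105.6400. Δ = (V_up−V_dn)/(S_up−S_dn) = (10.0000−10.0000)/(144.7268−80.2864) = 0.0000. V = [p*·10.0000 + (1−p*)·10.0000]/1.33 = 7.5188. B = V − Δ·S = 7.5188.
(1,1): S=190.4300. Δ = (V_up−V_dn)/(S_up−S_dn) = (0.0000−10.0000)/(260.8891−144.7268) = -0.0861. V = [p*·0.0000 + (1−p*)·10.0000]/1.33 = 0.4930. B = V − Δ·S = 16.8865.
(0,0): S=139.0000. Δ = (V_up−V_dn)/(S_up−S_dn) = (0.4930−7.5188)/(190.4300−105.6400) = -0.0829. V = [p*·0.4930 + (1−p*)·7.5188]/1.33 = 0.7171. B = V − Δ·S = 12.2347.
Root portfolio cost Δ·139+B reproduces V0=0.7171.

(0,0): Delta=-0.0829 Bond=12.2347
(1,0): Delta=0.0000 Bond=7.5188
(1,1): Delta=-0.0861 Bond=16.8865
V0=0.7171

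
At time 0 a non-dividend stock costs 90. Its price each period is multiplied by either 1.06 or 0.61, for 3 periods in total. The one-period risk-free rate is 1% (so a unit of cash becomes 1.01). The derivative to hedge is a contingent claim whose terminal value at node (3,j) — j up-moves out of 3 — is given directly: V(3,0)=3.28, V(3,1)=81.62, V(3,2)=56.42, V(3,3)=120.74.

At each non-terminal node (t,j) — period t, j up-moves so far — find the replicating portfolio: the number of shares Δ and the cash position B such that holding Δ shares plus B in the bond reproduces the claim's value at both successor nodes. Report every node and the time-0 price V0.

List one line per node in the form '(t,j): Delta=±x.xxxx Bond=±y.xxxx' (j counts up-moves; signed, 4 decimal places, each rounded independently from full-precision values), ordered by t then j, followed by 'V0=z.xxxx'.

The replicating-portfolio and risk-neutral prices coincide; use p* = (1.01−0.61)/(1.06−0.61) = 0.8889 for the latter.
Payoff layer (t=3): V(3,0)=3.2800, V(3,1)=81.6200, V(3,2)=56.4200, V(3,3)=120.7400
  t=2,j=0: stock 33.4890 → up 35.4983 (V=81.6200), down 20.4283 (V=3.2800). Price 72.1936; hedge Δ=5.1984, bond B=-101.8953.
  t=2,j=1: stock 58.1940 → up 61.6856 (V=56.4200), down 35.4983 (V=81.6200). Price 58.6337; hedge Δ=-0.9623, bond B=114.6337.
  t=2,j=2: stock 101.1240 → up 107.1914 (V=120.7400), down 61.6856 (V=56.4200). Price 112.4686; hedge Δ=1.4134, bond B=-30.4647.
  t=1,j=0: stock 54.9000 → up 58.1940 (V=58.6337), down 33.4890 (V=72.1936). Price 59.5449; hedge Δ=-0.5489, bond B=89.6781.
  t=1,j=1: stock 95.4000 → up 101.1240 (V=112.4686), down 58.1940 (V=58.6337). Price 105.4327; hedge Δ=1.2540, bond B=-14.2006.
  t=0,j=0: stock 90.0000 → up 95.4000 (V=105.4327), down 54.9000 (V=59.5449). Price 99.3406; hedge Δ=1.1330, bond B=-2.6322.
The time-0 hedge costs 99.3406, which is the no-arbitrage price.

(0,0): Delta=1.1330 Bond=-2.6322
(1,0): Delta=-0.5489 Bond=89.6781
(1,1): Delta=1.2540 Bond=-14.2006
(2,0): Delta=5.1984 Bond=-101.8953
(2,1): Delta=-0.9623 Bond=114.6337
(2,2): Delta=1.4134 Bond=-30.4647
V0=99.3406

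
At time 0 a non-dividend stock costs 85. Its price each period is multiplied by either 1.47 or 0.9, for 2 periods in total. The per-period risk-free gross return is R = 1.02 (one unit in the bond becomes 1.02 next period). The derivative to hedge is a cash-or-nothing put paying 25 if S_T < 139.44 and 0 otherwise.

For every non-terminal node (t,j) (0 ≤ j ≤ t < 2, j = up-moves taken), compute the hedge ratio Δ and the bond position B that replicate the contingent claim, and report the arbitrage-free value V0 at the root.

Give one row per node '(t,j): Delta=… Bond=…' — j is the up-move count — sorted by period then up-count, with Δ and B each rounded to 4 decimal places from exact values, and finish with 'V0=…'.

(0,0): Delta=-0.1065 Bond=32.0168
(1,0): Delta=0.0000 Bond=24.5098
(1,1): Delta=-0.3510 Bond=63.2095
V0=22.9642

The replicating-portfolio and risk-neutral prices coincide; use p* = (1.02−0.9)/(1.47−0.9) = 0.2105 for the latter.
At expiry t=2: V(2,0)=25.0000, V(2,1)=25.0000, V(2,2)=0.0000
Node (1,0) S=76.5000: V=(p*·25.0000+(1−p*)·25.0000)/1.02=24.5098; Δ=(25.0000−25.0000)/(112.4550−68.8500)=0.0000; B=V−Δ·S=24.5098
Node (1,1) S=124.9500: V=(p*·0.0000+(1−p*)·25.0000)/1.02=19.3498; Δ=(0.0000−25.0000)/(183.6765−112.4550)=-0.3510; B=V−Δ·S=63.2095
Node (0,0) S=85.0000: V=(p*·19.3498+(1−p*)·24.5098)/1.02=22.9642; Δ=(19.3498−24.5098)/(124.9500−76.5000)=-0.1065; B=V−Δ·S=32.0168
Self-financing check: at every node Δ·S+B equals the discounted successor values.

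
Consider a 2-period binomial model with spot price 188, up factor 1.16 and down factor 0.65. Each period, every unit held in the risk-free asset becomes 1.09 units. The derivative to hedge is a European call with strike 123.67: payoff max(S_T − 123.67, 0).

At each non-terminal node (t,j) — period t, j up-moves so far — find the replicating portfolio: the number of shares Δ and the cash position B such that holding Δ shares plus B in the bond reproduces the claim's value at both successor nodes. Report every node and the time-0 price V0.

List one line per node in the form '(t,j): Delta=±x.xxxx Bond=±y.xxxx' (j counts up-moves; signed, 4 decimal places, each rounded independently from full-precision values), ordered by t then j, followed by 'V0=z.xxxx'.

Since d<R<u, set p* = (R−d)/(u−d) = 0.8627; price each node as the discounted p*-expectation of its children.
Terminal payoffs: V(2,0)=0.0000, V(2,1)=18.0820, V(2,2)=129.3028
(1,0): S=122.2000. Δ = (V_up−V_dn)/(S_up−S_dn) = (18.0820−0.0000)/(141.7520−79.4300) = 0.2901. V = [p*·18.0820 + (1−p*)·0.0000]/1.09 = 14.3121. B = V − Δ·S = -21.1428.
(1,1): S=218.0800. Δ = (V_up−V_dn)/(S_up−S_dn) = (129.3028−18.0820)/(252.9728−141.7520) = 1.0000. V = [p*·129.3028 + (1−p*)·18.0820]/1.09 = 104.6213. B = V − Δ·S = -113.4587.
(0,0): S=188.0000. Δ = (V_up−V_dn)/(S_up−S_dn) = (104.6213−14.3121)/(218.0800−122.2000) = 0.9419. V = [p*·104.6213 + (1−p*)·14.3121]/1.09 = 84.6109. B = V − Δ·S = -92.4660.
Check: Δ(0,0)·S0 + B(0,0) = 84.6109 = V0.

(0,0): Delta=0.9419 Bond=-92.4660
(1,0): Delta=0.2901 Bond=-21.1428
(1,1): Delta=1.0000 Bond=-113.4587
V0=84.6109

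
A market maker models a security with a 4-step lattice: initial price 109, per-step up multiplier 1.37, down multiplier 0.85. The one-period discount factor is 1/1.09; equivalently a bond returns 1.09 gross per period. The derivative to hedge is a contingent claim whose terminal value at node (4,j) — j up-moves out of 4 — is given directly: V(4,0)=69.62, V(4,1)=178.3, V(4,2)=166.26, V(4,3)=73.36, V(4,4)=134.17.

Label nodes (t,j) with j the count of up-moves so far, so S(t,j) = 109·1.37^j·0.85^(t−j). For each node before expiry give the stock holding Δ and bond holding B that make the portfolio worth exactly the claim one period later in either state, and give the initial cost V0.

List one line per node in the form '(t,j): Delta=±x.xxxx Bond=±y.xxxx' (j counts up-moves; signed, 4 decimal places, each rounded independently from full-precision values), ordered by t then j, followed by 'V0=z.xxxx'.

(0,0): Delta=-0.1888 Bond=120.0922
(1,0): Delta=0.1002 Bond=104.1263
(1,1): Delta=-0.3979 Bond=162.1371
(2,0): Delta=1.1865 Bond=27.9486
(2,1): Delta=-0.6861 Bond=213.3050
(2,2): Delta=-0.1894 Bond=134.0579
(3,0): Delta=3.1222 Bond=-99.1101
(3,1): Delta=-0.2146 Bond=181.6337
(3,2): Delta=-1.0274 Bond=291.8493
(3,3): Delta=0.4172 Bond=-23.8908
V0=99.5180

The replicating-portfolio and risk-neutral prices coincide; use p* = (1.09−0.85)/(1.37−0.85) = 0.4615 for the latter.
At expiry t=4: V(4,0)=69.6200, V(4,1)=178.3000, V(4,2)=166.2600, V(4,3)=73.3600, V(4,4)=134.1700
  t=3,j=0: stock 66.9396 → up 91.7073 (V=178.3000), down 56.8987 (V=69.6200). Price 109.8899; hedge Δ=3.1222, bond B=-99.1101.
  t=3,j=1: stock 107.8909 → up 147.8106 (V=166.2600), down 91.7073 (V=178.3000). Price 158.4799; hedge Δ=-0.2146, bond B=181.6337.
  t=3,j=2: stock 173.8948 → up 238.2359 (V=73.3600), down 147.8106 (V=166.2600). Price 113.1955; hedge Δ=-1.0274, bond B=291.8493.
  t=3,j=3: stock 280.2775 → up 383.9801 (V=134.1700), down 238.2359 (V=73.3600). Price 93.0515; hedge Δ=0.4172, bond B=-23.8908.
  t=2,j=0: stock 78.7525 → up 107.8909 (V=158.4799), down 66.9396 (V=109.8899). Price 121.3909; hedge Δ=1.1865, bond B=27.9486.
  t=2,j=1: stock 126.9305 → up 173.8948 (V=113.1955), down 107.8909 (V=158.4799). Price 126.2196; hedge Δ=-0.6861, bond B=213.3050.
  t=2,j=2: stock 204.5821 → up 280.2775 (V=93.0515), down 173.8948 (V=113.1955). Price 95.3195; hedge Δ=-0.1894, bond B=134.0579.
  t=1,j=0: stock 92.6500 → up 126.9305 (V=126.2196), down 78.7525 (V=121.3909). Price 113.4124; hedge Δ=0.1002, bond B=104.1263.
  t=1,j=1: stock 149.3300 → up 204.5821 (V=95.3195), down 126.9305 (V=126.2196). Price 102.7138; hedge Δ=-0.3979, bond B=162.1371.
  t=0,j=0: stock 109.0000 → up 149.3300 (V=102.7138), down 92.6500 (V=113.4124). Price 99.5180; hedge Δ=-0.1888, bond B=120.0922.
Root portfolio cost Δ·109+B reproduces V0=99.5180.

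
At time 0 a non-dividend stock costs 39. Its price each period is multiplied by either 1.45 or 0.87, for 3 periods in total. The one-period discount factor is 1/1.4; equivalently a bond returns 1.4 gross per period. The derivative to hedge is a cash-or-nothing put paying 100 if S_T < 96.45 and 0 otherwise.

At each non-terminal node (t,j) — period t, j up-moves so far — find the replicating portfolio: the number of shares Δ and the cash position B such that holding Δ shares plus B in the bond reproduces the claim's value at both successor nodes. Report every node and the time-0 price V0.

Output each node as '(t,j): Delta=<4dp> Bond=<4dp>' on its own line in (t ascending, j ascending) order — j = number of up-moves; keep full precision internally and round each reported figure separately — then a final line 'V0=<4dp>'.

(0,0): Delta=-1.8834 Bond=82.0892
(1,0): Delta=0.0000 Bond=51.0204
(1,1): Delta=-1.9900 Bond=120.9536
(2,0): Delta=0.0000 Bond=71.4286
(2,1): Delta=0.0000 Bond=71.4286
(2,2): Delta=-2.1027 Bond=178.5714
V0=8.6358

Risk-neutral probability p* = (R−d)/(u−d) = (1.4−0.87)/(1.45−0.87) = 0.9138.
Payoff layer (t=3): V(3,0)=100.0000, V(3,1)=100.0000, V(3,2)=100.0000, V(3,3)=0.0000
  t=2,j=0: stock 29.5191 → up 42.8027 (V=100.0000), down 25.6816 (V=100.0000). Price 71.4286; hedge Δ=0.0000, bond B=71.4286.
  t=2,j=1: stock 49.1985 → up 71.3378 (V=100.0000), down 42.8027 (V=100.0000). Price 71.4286; hedge Δ=0.0000, bond B=71.4286.
  t=2,j=2: stock 81.9975 → up 118.8964 (V=0.0000), down 71.3378 (V=100.0000). Price 6.1576; hedge Δ=-2.1027, bond B=178.5714.
  t=1,j=0: stock 33.9300 → up 49.1985 (V=71.4286), down 29.5191 (V=71.4286). Price 51.0204; hedge Δ=0.0000, bond B=51.0204.
  t=1,j=1: stock 56.5500 → up 81.9975 (V=6.1576), down 49.1985 (V=71.4286). Price 8.4175; hedge Δ=-1.9900, bond B=120.9536.
  t=0,j=0: stock 39.0000 → up 56.5500 (V=8.4175), down 33.9300 (V=51.0204). Price 8.6358; hedge Δ=-1.8834, bond B=82.0892.
Self-financing check: at every node Δ·S+B equals the discounted successor values.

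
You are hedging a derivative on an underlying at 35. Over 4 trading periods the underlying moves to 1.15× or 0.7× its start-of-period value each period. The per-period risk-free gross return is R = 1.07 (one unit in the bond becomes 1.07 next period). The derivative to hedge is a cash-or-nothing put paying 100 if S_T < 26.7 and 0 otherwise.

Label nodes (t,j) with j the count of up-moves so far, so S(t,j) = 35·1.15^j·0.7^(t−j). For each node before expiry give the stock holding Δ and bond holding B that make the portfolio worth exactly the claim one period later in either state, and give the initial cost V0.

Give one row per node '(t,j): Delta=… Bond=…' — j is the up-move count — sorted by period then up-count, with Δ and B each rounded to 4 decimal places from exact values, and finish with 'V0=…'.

Under the risk-neutral measure, an up-move has probability p* = (R−d)/(u−d) = 0.8222 and values discount at R = 1.07.
Terminal payoffs: V(4,0)=100.0000, V(4,1)=100.0000, V(4,2)=100.0000, V(4,3)=0.0000, V(4,4)=0.0000
Node (3,0) S=12.0050: V=(p*·100.0000+(1−p*)·100.0000)/1.07=93.4579; Δ=(100.0000−100.0000)/(13.8057−8.4035)=0.0000; B=V−Δ·S=93.4579
Node (3,1) S=19.7225: V=(p*·100.0000+(1−p*)·100.0000)/1.07=93.4579; Δ=(100.0000−100.0000)/(22.6809−13.8057)=0.0000; B=V−Δ·S=93.4579
Node (3,2) S=32.4012: V=(p*·0.0000+(1−p*)·100.0000)/1.07=16.6147; Δ=(0.0000−100.0000)/(37.2614−22.6809)=-6.8584; B=V−Δ·S=238.8370
Node (3,3) S=53.2306: V=(p*·0.0000+(1−p*)·0.0000)/1.07=0.0000; Δ=(0.0000−0.0000)/(61.2152−37.2614)=0.0000; B=V−Δ·S=0.0000
Node (2,0) S=17.1500: V=(p*·93.4579+(1−p*)·93.4579)/1.07=87.3439; Δ=(93.4579−93.4579)/(19.7225−12.0050)=0.0000; B=V−Δ·S=87.3439
Node (2,1) S=28.1750: V=(p*·16.6147+(1−p*)·93.4579)/1.07=28.2951; Δ=(16.6147−93.4579)/(32.4012−19.7225)=-6.0608; B=V−Δ·S=199.0578
Node (2,2) S=46.2875: V=(p*·0.0000+(1−p*)·16.6147)/1.07=2.7605; Δ=(0.0000−16.6147)/(53.2306−32.4012)=-0.7977; B=V−Δ·S=39.6822
Node (1,0) S=24.5000: V=(p*·28.2951+(1−p*)·87.3439)/1.07=36.2548; Δ=(28.2951−87.3439)/(28.1750−17.1500)=-5.3559; B=V−Δ·S=167.4743
Node (1,1) S=40.2500: V=(p*·2.7605+(1−p*)·28.2951)/1.07=6.8224; Δ=(2.7605−28.2951)/(46.2875−28.1750)=-1.4098; B=V−Δ·S=63.5660
Node (0,0) S=35.0000: V=(p*·6.8224+(1−p*)·36.2548)/1.07=11.2662; Δ=(6.8224−36.2548)/(40.2500−24.5000)=-1.8687; B=V−Δ·S=76.6716
Self-financing check: at every node Δ·S+B equals the discounted successor values.

(0,0): Delta=-1.8687 Bond=76.6716
(1,0): Delta=-5.3559 Bond=167.4743
(1,1): Delta=-1.4098 Bond=63.5660
(2,0): Delta=0.0000 Bond=87.3439
(2,1): Delta=-6.0608 Bond=199.0578
(2,2): Delta=-0.7977 Bond=39.6822
(3,0): Delta=0.0000 Bond=93.4579
(3,1): Delta=0.0000 Bond=93.4579
(3,2): Delta=-6.8584 Bond=238.8370
(3,3): Delta=0.0000 Bond=0.0000
V0=11.2662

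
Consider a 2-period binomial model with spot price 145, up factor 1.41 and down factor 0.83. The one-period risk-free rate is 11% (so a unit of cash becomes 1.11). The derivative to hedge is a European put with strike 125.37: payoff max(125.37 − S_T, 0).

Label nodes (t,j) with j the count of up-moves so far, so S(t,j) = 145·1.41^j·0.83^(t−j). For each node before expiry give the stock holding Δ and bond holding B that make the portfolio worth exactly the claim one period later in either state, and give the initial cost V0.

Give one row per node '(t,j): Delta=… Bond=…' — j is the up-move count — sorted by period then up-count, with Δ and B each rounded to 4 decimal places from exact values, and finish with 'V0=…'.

(0,0): Delta=-0.1412 Bond=26.0034
(1,0): Delta=-0.3650 Bond=55.8032
(1,1): Delta=0.0000 Bond=0.0000
V0=5.5326

The replicating-portfolio and risk-neutral prices coincide; use p* = (1.11−0.83)/(1.41−0.83) = 0.4828 for the latter.
At expiry t=2: V(2,0)=25.4795, V(2,1)=0.0000, V(2,2)=0.0000
  t=1,j=0: stock 120.3500 → up 169.6935 (V=0.0000), down 99.8905 (V=25.4795). Price 11.8730; hedge Δ=-0.3650, bond B=55.8032.
  t=1,j=1: stock 204.4500 → up 288.2745 (V=0.0000), down 169.6935 (V=0.0000). Price 0.0000; hedge Δ=0.0000, bond B=0.0000.
  t=0,j=0: stock 145.0000 → up 204.4500 (V=0.0000), down 120.3500 (V=11.8730). Price 5.5326; hedge Δ=-0.1412, bond B=26.0034.
The time-0 hedge costs 5.5326, which is the no-arbitrage price.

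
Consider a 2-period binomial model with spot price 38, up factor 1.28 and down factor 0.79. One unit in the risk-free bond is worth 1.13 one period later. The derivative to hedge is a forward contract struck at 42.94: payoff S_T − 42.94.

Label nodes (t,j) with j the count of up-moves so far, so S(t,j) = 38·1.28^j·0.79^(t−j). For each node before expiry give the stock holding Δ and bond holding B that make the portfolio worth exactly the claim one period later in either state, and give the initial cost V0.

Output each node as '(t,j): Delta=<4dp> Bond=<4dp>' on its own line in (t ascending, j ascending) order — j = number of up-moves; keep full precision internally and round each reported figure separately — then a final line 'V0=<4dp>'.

Since d<R<u, set p* = (R−d)/(u−d) = 0.6939; price each node as the discounted p*-expectation of its children.
Terminal payoffs: V(2,0)=-19.2242, V(2,1)=-4.5144, V(2,2)=19.3192
(1,0): S=30.0200. Δ = (V_up−V_dn)/(S_up−S_dn) = (-4.5144−-19.2242)/(38.4256−23.7158) = 1.0000. V = [p*·-4.5144 + (1−p*)·-19.2242]/1.13 = -7.9800. B = V − Δ·S = -38.0000.
(1,1): S=48.6400. Δ = (V_up−V_dn)/(S_up−S_dn) = (19.3192−-4.5144)/(62.2592−38.4256) = 1.0000. V = [p*·19.3192 + (1−p*)·-4.5144]/1.13 = 10.6400. B = V − Δ·S = -38.0000.
(0,0): S=38.0000. Δ = (V_up−V_dn)/(S_up−S_dn) = (10.6400−-7.9800)/(48.6400−30.0200) = 1.0000. V = [p*·10.6400 + (1−p*)·-7.9800]/1.13 = 4.3717. B = V − Δ·S = -33.6283.
Check: Δ(0,0)·S0 + B(0,0) = 4.3717 = V0.

(0,0): Delta=1.0000 Bond=-33.6283
(1,0): Delta=1.0000 Bond=-38.0000
(1,1): Delta=1.0000 Bond=-38.0000
V0=4.3717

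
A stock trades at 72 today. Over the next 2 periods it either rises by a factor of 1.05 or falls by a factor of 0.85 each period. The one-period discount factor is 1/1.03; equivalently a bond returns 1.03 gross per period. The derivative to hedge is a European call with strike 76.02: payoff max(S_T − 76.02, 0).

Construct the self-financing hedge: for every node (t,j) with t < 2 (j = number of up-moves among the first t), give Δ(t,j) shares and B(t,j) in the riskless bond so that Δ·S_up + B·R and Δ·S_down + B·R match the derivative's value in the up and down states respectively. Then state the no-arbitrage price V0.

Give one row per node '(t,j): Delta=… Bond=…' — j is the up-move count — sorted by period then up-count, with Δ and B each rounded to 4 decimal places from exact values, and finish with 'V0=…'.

(0,0): Delta=0.2039 Bond=-12.1142
(1,0): Delta=0.0000 Bond=0.0000
(1,1): Delta=0.2222 Bond=-13.8641
V0=2.5654

Under the risk-neutral measure, an up-move has probability p* = (R−d)/(u−d) = 0.9000 and values discount at R = 1.03.
Terminal values V(2,·): V(2,0)=0.0000, V(2,1)=0.0000, V(2,2)=3.3600
(1,0): S=61.2000. Δ = (V_up−V_dn)/(S_up−S_dn) = (0.0000−0.0000)/(64.2600−52.0200) = 0.0000. V = [p*·0.0000 + (1−p*)·0.0000]/1.03 = 0.0000. B = V − Δ·S = 0.0000.
(1,1): S=75.6000. Δ = (V_up−V_dn)/(S_up−S_dn) = (3.3600−0.0000)/(79.3800−64.2600) = 0.2222. V = [p*·3.3600 + (1−p*)·0.0000]/1.03 = 2.9359. B = V − Δ·S = -13.8641.
(0,0): S=72.0000. Δ = (V_up−V_dn)/(S_up−S_dn) = (2.9359−0.0000)/(75.6000−61.2000) = 0.2039. V = [p*·2.9359 + (1−p*)·0.0000]/1.03 = 2.5654. B = V − Δ·S = -12.1142.
Each (Δ,B) replicates both successor values, so the strategy is self-financing and V0 is arbitrage-free.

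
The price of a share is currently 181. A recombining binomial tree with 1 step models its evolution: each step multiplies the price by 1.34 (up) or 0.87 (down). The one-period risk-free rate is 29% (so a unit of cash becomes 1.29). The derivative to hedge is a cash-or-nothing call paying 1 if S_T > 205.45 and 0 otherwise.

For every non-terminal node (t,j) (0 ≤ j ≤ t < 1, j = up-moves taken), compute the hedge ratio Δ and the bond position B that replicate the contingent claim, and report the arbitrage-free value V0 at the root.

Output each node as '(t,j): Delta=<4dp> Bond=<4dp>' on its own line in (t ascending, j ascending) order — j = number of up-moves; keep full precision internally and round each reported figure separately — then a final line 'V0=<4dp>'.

(0,0): Delta=0.0118 Bond=-1.4349
V0=0.6927

The replicating-portfolio and risk-neutral prices coincide; use p* = (1.29−0.87)/(1.34−0.87) = 0.8936 for the latter.
Payoff layer (t=1): V(1,0)=0.0000, V(1,1)=1.0000
(0,0): S=181.0000. Δ = (V_up−V_dn)/(S_up−S_dn) = (1.0000−0.0000)/(242.5400−157.4700) = 0.0118. V = [p*·1.0000 + (1−p*)·0.0000]/1.29 = 0.6927. B = V − Δ·S = -1.4349.
Check: Δ(0,0)·S0 + B(0,0) = 0.6927 = V0.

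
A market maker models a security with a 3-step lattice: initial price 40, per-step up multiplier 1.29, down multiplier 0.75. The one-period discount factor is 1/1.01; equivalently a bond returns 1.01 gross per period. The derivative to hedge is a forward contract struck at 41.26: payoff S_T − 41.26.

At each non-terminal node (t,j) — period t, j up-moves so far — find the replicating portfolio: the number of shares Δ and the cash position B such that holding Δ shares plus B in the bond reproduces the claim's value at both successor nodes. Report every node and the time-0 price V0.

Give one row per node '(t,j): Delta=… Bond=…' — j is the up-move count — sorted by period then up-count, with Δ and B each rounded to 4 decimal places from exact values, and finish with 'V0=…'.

(0,0): Delta=1.0000 Bond=-40.0465
(1,0): Delta=1.0000 Bond=-40.4470
(1,1): Delta=1.0000 Bond=-40.4470
(2,0): Delta=1.0000 Bond=-40.8515
(2,1): Delta=1.0000 Bond=-40.8515
(2,2): Delta=1.0000 Bond=-40.8515
V0=-0.0465

Risk-neutral probability p* = (R−d)/(u−d) = (1.01−0.75)/(1.29−0.75) = 0.4815.
Payoff layer (t=3): V(3,0)=-24.3850, V(3,1)=-12.2350, V(3,2)=8.6630, V(3,3)=44.6076
  t=2,j=0: stock 22.5000 → up 29.0250 (V=-12.2350), down 16.8750 (V=-24.3850). Price -18.3515; hedge Δ=1.0000, bond B=-40.8515.
  t=2,j=1: stock 38.7000 → up 49.9230 (V=8.6630), down 29.0250 (V=-12.2350). Price -2.1515; hedge Δ=1.0000, bond B=-40.8515.
  t=2,j=2: stock 66.5640 → up 85.8676 (V=44.6076), down 49.9230 (V=8.6630). Price 25.7125; hedge Δ=1.0000, bond B=-40.8515.
  t=1,j=0: stock 30.0000 → up 38.7000 (V=-2.1515), down 22.5000 (V=-18.3515). Price -10.4470; hedge Δ=1.0000, bond B=-40.4470.
  t=1,j=1: stock 51.6000 → up 66.5640 (V=25.7125), down 38.7000 (V=-2.1515). Price 11.1530; hedge Δ=1.0000, bond B=-40.4470.
  t=0,j=0: stock 40.0000 → up 51.6000 (V=11.1530), down 30.0000 (V=-10.4470). Price -0.0465; hedge Δ=1.0000, bond B=-40.0465.
The time-0 hedge costs -0.0465, which is the no-arbitrage price.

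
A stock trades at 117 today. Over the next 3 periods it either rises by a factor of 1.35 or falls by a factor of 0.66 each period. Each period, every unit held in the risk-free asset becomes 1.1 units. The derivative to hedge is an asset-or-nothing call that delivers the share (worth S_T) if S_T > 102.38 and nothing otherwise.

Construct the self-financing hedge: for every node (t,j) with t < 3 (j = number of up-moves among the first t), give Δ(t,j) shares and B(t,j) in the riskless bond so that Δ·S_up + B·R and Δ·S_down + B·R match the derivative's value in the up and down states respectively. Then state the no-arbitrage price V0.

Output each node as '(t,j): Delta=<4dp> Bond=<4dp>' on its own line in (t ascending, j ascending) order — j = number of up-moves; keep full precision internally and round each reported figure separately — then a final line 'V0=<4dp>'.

Under the risk-neutral measure, an up-move has probability p* = (R−d)/(u−d) = 0.6377 and values discount at R = 1.1.
At expiry t=3: V(3,0)=0.0000, V(3,1)=0.0000, V(3,2)=140.7335, V(3,3)=287.8639
(2,0): S=50.9652. Δ = (V_up−V_dn)/(S_up−S_dn) = (0.0000−0.0000)/(68.8030−33.6370) = 0.0000. V = [p*·0.0000 + (1−p*)·0.0000]/1.1 = 0.0000. B = V − Δ·S = 0.0000.
(2,1): S=104.2470. Δ = (V_up−V_dn)/(S_up−S_dn) = (140.7335−0.0000)/(140.7335−68.8030) = 1.9565. V = [p*·140.7335 + (1−p*)·0.0000]/1.1 = 81.5846. B = V − Δ·S = -122.3769.
(2,2): S=213.2325. Δ = (V_up−V_dn)/(S_up−S_dn) = (287.8639−140.7335)/(287.8639−140.7335) = 1.0000. V = [p*·287.8639 + (1−p*)·140.7335]/1.1 = 213.2325. B = V − Δ·S = 0.0000.
(1,0): S=77.2200. Δ = (V_up−V_dn)/(S_up−S_dn) = (81.5846−0.0000)/(104.2470−50.9652) = 1.5312. V = [p*·81.5846 + (1−p*)·0.0000]/1.1 = 47.2954. B = V − Δ·S = -70.9431.
(1,1): S=157.9500. Δ = (V_up−V_dn)/(S_up−S_dn) = (213.2325−81.5846)/(213.2325−104.2470) = 1.2079. V = [p*·213.2325 + (1−p*)·81.5846]/1.1 = 150.4854. B = V − Δ·S = -40.3086.
(0,0): S=117.0000. Δ = (V_up−V_dn)/(S_up−S_dn) = (150.4854−47.2954)/(157.9500−77.2200) = 1.2782. V = [p*·150.4854 + (1−p*)·47.2954]/1.1 = 102.8161. B = V − Δ·S = -46.7346.
The time-0 hedge costs 102.8161, which is the no-arbitrage price.

(0,0): Delta=1.2782 Bond=-46.7346
(1,0): Delta=1.5312 Bond=-70.9431
(1,1): Delta=1.2079 Bond=-40.3086
(2,0): Delta=0.0000 Bond=0.0000
(2,1): Delta=1.9565 Bond=-122.3769
(2,2): Delta=1.0000 Bond=0.0000
V0=102.8161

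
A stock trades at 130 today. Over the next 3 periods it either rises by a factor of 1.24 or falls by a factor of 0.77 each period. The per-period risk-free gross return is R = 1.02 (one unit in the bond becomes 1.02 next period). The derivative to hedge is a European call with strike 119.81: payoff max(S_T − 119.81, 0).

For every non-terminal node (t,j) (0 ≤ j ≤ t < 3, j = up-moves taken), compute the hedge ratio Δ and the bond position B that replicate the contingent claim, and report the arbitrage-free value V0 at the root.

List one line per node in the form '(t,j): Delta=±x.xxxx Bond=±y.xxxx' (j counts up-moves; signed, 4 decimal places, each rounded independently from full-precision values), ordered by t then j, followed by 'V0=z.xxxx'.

The replicating-portfolio and risk-neutral prices coincide; use p* = (1.02−0.77)/(1.24−0.77) = 0.5319 for the latter.
Terminal values V(3,·): V(3,0)=0.0000, V(3,1)=0.0000, V(3,2)=34.1038, V(3,3)=128.0511
  t=2,j=0: stock 77.0770 → up 95.5755 (V=0.0000), down 59.3493 (V=0.0000). Price 0.0000; hedge Δ=0.0000, bond B=0.0000.
  t=2,j=1: stock 124.1240 → up 153.9138 (V=34.1038), down 95.5755 (V=0.0000). Price 17.7846; hedge Δ=0.5846, bond B=-54.7766.
  t=2,j=2: stock 199.8880 → up 247.8611 (V=128.0511), down 153.9138 (V=34.1038). Price 82.4272; hedge Δ=1.0000, bond B=-117.4608.
  t=1,j=0: stock 100.1000 → up 124.1240 (V=17.7846), down 77.0770 (V=0.0000). Price 9.2744; hedge Δ=0.3780, bond B=-28.5652.
  t=1,j=1: stock 161.2000 → up 199.8880 (V=82.4272), down 124.1240 (V=17.7846). Price 51.1461; hedge Δ=0.8532, bond B=-86.3914.
  t=0,j=0: stock 130.0000 → up 161.2000 (V=51.1461), down 100.1000 (V=9.2744). Price 30.9280; hedge Δ=0.6853, bond B=-58.1606.
Root portfolio cost Δ·130+B reproduces V0=30.9280.

(0,0): Delta=0.6853 Bond=-58.1606
(1,0): Delta=0.3780 Bond=-28.5652
(1,1): Delta=0.8532 Bond=-86.3914
(2,0): Delta=0.0000 Bond=0.0000
(2,1): Delta=0.5846 Bond=-54.7766
(2,2): Delta=1.0000 Bond=-117.4608
V0=30.9280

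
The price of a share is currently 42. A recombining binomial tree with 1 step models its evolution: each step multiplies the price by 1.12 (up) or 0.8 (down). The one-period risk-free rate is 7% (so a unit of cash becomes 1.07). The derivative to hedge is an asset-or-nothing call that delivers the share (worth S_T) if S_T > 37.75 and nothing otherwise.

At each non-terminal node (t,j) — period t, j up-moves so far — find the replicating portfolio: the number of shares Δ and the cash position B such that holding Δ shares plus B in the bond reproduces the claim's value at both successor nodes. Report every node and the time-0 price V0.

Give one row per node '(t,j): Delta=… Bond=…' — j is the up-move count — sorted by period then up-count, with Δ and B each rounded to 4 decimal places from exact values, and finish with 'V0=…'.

(0,0): Delta=3.5000 Bond=-109.9065
V0=37.0935

No-arbitrage ⇒ martingale measure with p* = (R−d)/(u−d) = 0.8437.
Terminal values V(1,·): V(1,0)=0.0000, V(1,1)=47.0400
  t=0,j=0: stock 42.0000 → up 47.0400 (V=47.0400), down 33.6000 (V=0.0000). Price 37.0935; hedge Δ=3.5000, bond B=-109.9065.
Check: Δ(0,0)·S0 + B(0,0) = 37.0935 = V0.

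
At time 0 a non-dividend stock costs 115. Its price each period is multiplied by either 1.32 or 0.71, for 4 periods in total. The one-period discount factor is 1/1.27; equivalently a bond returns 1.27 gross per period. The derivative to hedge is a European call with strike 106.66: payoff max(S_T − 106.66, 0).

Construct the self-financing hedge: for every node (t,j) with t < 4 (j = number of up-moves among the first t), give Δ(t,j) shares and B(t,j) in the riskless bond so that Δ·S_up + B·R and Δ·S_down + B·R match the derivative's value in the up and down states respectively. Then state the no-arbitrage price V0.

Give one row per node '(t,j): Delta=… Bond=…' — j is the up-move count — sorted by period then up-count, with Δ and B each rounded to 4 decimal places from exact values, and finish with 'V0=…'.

(0,0): Delta=0.9857 Bond=-39.2450
(1,0): Delta=0.8512 Bond=-38.8533
(1,1): Delta=0.9922 Bond=-50.8222
(2,0): Delta=0.0000 Bond=0.0000
(2,1): Delta=0.8920 Bond=-53.7494
(2,2): Delta=0.9970 Bond=-65.5079
(3,0): Delta=0.0000 Bond=0.0000
(3,1): Delta=0.0000 Bond=0.0000
(3,2): Delta=0.9349 Bond=-74.3565
(3,3): Delta=1.0000 Bond=-83.9843
V0=74.1155

Under the risk-neutral measure, an up-move has probability p* = (R−d)/(u−d) = 0.9180 and values discount at R = 1.27.
At expiry t=4: V(4,0)=0.0000, V(4,1)=0.0000, V(4,2)=0.0000, V(4,3)=81.1324, V(4,4)=242.4751
(3,0): S=41.1598. Δ = (V_up−V_dn)/(S_up−S_dn) = (0.0000−0.0000)/(54.3309−29.2234) = 0.0000. V = [p*·0.0000 + (1−p*)·0.0000]/1.27 = 0.0000. B = V − Δ·S = 0.0000.
(3,1): S=76.5224. Δ = (V_up−V_dn)/(S_up−S_dn) = (0.0000−0.0000)/(101.0095−54.3309) = 0.0000. V = [p*·0.0000 + (1−p*)·0.0000]/1.27 = 0.0000. B = V − Δ·S = 0.0000.
(3,2): S=142.2670. Δ = (V_up−V_dn)/(S_up−S_dn) = (81.1324−0.0000)/(187.7924−101.0095) = 0.9349. V = [p*·81.1324 + (1−p*)·0.0000]/1.27 = 58.6474. B = V − Δ·S = -74.3565.
(3,3): S=264.4963. Δ = (V_up−V_dn)/(S_up−S_dn) = (242.4751−81.1324)/(349.1351−187.7924) = 1.0000. V = [p*·242.4751 + (1−p*)·81.1324]/1.27 = 180.5121. B = V − Δ·S = -83.9843.
(2,0): S=57.9715. Δ = (V_up−V_dn)/(S_up−S_dn) = (0.0000−0.0000)/(76.5224−41.1598) = 0.0000. V = [p*·0.0000 + (1−p*)·0.0000]/1.27 = 0.0000. B = V − Δ·S = 0.0000.
(2,1): S=107.7780. Δ = (V_up−V_dn)/(S_up−S_dn) = (58.6474−0.0000)/(142.2670−76.5224) = 0.8920. V = [p*·58.6474 + (1−p*)·0.0000]/1.27 = 42.3939. B = V − Δ·S = -53.7494.
(2,2): S=200.3760. Δ = (V_up−V_dn)/(S_up−S_dn) = (180.5121−58.6474)/(264.4963−142.2670) = 0.9970. V = [p*·180.5121 + (1−p*)·58.6474]/1.27 = 134.2702. B = V − Δ·S = -65.5079.
(1,0): S=81.6500. Δ = (V_up−V_dn)/(S_up−S_dn) = (42.3939−0.0000)/(107.7780−57.9715) = 0.8512. V = [p*·42.3939 + (1−p*)·0.0000]/1.27 = 30.6449. B = V − Δ·S = -38.8533.
(1,1): S=151.8000. Δ = (V_up−V_dn)/(S_up−S_dn) = (134.2702−42.3939)/(200.3760−107.7780) = 0.9922. V = [p*·134.2702 + (1−p*)·42.3939]/1.27 = 99.7948. B = V − Δ·S = -50.8222.
(0,0): S=115.0000. Δ = (V_up−V_dn)/(S_up−S_dn) = (99.7948−30.6449)/(151.8000−81.6500) = 0.9857. V = [p*·99.7948 + (1−p*)·30.6449]/1.27 = 74.1155. B = V − Δ·S = -39.2450.
Self-financing check: at every node Δ·S+B equals the discounted successor values.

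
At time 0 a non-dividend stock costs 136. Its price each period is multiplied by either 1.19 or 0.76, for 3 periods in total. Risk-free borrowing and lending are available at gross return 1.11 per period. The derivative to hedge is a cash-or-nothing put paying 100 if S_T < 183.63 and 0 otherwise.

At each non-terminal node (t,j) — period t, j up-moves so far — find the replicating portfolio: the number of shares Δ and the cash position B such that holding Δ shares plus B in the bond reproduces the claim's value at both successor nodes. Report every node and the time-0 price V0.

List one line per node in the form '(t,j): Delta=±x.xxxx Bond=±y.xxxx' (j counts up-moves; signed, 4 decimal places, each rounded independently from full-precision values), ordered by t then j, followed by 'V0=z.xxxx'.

(0,0): Delta=-0.9195 Bond=158.7392
(1,0): Delta=0.0000 Bond=81.1622
(1,1): Delta=-1.0537 Bond=197.9235
(2,0): Delta=0.0000 Bond=90.0901
(2,1): Delta=0.0000 Bond=90.0901
(2,2): Delta=-1.2075 Bond=249.3191
V0=33.6889

Since d<R<u, set p* = (R−d)/(u−d) = 0.8140; price each node as the discounted p*-expectation of its children.
At expiry t=3: V(3,0)=100.0000, V(3,1)=100.0000, V(3,2)=100.0000, V(3,3)=0.0000
  t=2,j=0: stock 78.5536 → up 93.4788 (V=100.0000), down 59.7007 (V=100.0000). Price 90.0901; hedge Δ=0.0000, bond B=90.0901.
  t=2,j=1: stock 122.9984 → up 146.3681 (V=100.0000), down 93.4788 (V=100.0000). Price 90.0901; hedge Δ=0.0000, bond B=90.0901.
  t=2,j=2: stock 192.5896 → up 229.1816 (V=0.0000), down 146.3681 (V=100.0000). Price 16.7609; hedge Δ=-1.2075, bond B=249.3191.
  t=1,j=0: stock 103.3600 → up 122.9984 (V=90.0901), down 78.5536 (V=90.0901). Price 81.1622; hedge Δ=0.0000, bond B=81.1622.
  t=1,j=1: stock 161.8400 → up 192.5896 (V=16.7609), down 122.9984 (V=90.0901). Price 27.3906; hedge Δ=-1.0537, bond B=197.9235.
  t=0,j=0: stock 136.0000 → up 161.8400 (V=27.3906), down 103.3600 (V=81.1622). Price 33.6889; hedge Δ=-0.9195, bond B=158.7392.
Self-financing check: at every node Δ·S+B equals the discounted successor values.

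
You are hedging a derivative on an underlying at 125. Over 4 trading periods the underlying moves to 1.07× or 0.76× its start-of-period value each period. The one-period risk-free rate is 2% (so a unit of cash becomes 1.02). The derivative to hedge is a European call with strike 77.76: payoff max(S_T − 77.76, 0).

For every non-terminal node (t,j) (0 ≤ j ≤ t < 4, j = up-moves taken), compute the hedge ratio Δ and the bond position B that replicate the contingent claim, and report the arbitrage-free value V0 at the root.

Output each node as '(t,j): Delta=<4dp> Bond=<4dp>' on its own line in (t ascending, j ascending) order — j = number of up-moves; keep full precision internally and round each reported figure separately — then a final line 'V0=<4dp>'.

No-arbitrage ⇒ martingale measure with p* = (R−d)/(u−d) = 0.8387.
At expiry t=4: V(4,0)=0.0000, V(4,1)=0.0000, V(4,2)=4.9018, V(4,3)=38.6191, V(4,4)=86.0895
  t=3,j=0: stock 54.8720 → up 58.7130 (V=0.0000), down 41.7027 (V=0.0000). Price 0.0000; hedge Δ=0.0000, bond B=0.0000.
  t=3,j=1: stock 77.2540 → up 82.6618 (V=4.9018), down 58.7130 (V=0.0000). Price 4.0306; hedge Δ=0.2047, bond B=-11.7816.
  t=3,j=2: stock 108.7655 → up 116.3791 (V=38.6191), down 82.6618 (V=4.9018). Price 32.5302; hedge Δ=1.0000, bond B=-76.2353.
  t=3,j=3: stock 153.1304 → up 163.8495 (V=86.0895), down 116.3791 (V=38.6191). Price 76.8951; hedge Δ=1.0000, bond B=-76.2353.
  t=2,j=0: stock 72.2000 → up 77.2540 (V=4.0306), down 54.8720 (V=0.0000). Price 3.3142; hedge Δ=0.1801, bond B=-9.6876.
  t=2,j=1: stock 101.6500 → up 108.7655 (V=32.5302), down 77.2540 (V=4.0306). Price 27.3858; hedge Δ=0.9044, bond B=-64.5486.
  t=2,j=2: stock 143.1125 → up 153.1304 (V=76.8951), down 108.7655 (V=32.5302). Price 68.3720; hedge Δ=1.0000, bond B=-74.7405.
  t=1,j=0: stock 95.0000 → up 101.6500 (V=27.3858), down 72.2000 (V=3.3142). Price 23.0424; hedge Δ=0.8174, bond B=-54.6079.
  t=1,j=1: stock 133.7500 → up 143.1125 (V=68.3720), down 101.6500 (V=27.3858). Price 60.5503; hedge Δ=0.9885, bond B=-71.6634.
  t=0,j=0: stock 125.0000 → up 133.7500 (V=60.5503), down 95.0000 (V=23.0424). Price 53.4320; hedge Δ=0.9679, bond B=-67.5613.
The time-0 hedge costs 53.4320, which is the no-arbitrage price.

(0,0): Delta=0.9679 Bond=-67.5613
(1,0): Delta=0.8174 Bond=-54.6079
(1,1): Delta=0.9885 Bond=-71.6634
(2,0): Delta=0.1801 Bond=-9.6876
(2,1): Delta=0.9044 Bond=-64.5486
(2,2): Delta=1.0000 Bond=-74.7405
(3,0): Delta=0.0000 Bond=0.0000
(3,1): Delta=0.2047 Bond=-11.7816
(3,2): Delta=1.0000 Bond=-76.2353
(3,3): Delta=1.0000 Bond=-76.2353
V0=53.4320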